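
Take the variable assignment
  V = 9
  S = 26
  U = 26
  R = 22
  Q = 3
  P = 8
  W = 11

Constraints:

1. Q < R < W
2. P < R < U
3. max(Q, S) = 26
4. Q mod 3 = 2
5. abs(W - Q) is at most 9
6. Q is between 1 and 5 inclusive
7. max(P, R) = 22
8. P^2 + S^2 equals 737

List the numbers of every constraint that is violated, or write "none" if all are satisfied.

No — constraints 1, 4, and 8 are not satisfied.

1. values 3, 22, 11; R = 22 is not < W = 11  no
2. values 8 < 22 < 26  yes
3. max(3, 26) = 26  yes
4. 3 mod 3 = 0, not 2  no
5. abs(11 - 3) = 8; 8 ≤ 9  yes
6. Q = 3 lies in [1, 5]  yes
7. max(8, 22) = 22  yes
8. P^2 + S^2 = 8^2 + 26^2 = 64 + 676 = 740, not 737  no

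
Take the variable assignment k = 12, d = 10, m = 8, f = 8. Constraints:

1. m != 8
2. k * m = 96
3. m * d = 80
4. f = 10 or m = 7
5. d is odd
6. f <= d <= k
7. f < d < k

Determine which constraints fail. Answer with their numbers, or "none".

No — constraints 1, 4, and 5 are not satisfied.

1. m = 8, but 8 is required to differ  FAIL
2. k * m = 12 * 8 = 96  OK
3. m * d = 8 * 10 = 80  OK
4. f = 8 ≠ 10 and m = 8 ≠ 7; both disjuncts false  FAIL
5. d = 10 is even  FAIL
6. values 8 <= 10 <= 12  OK
7. values 8 < 10 < 12  OK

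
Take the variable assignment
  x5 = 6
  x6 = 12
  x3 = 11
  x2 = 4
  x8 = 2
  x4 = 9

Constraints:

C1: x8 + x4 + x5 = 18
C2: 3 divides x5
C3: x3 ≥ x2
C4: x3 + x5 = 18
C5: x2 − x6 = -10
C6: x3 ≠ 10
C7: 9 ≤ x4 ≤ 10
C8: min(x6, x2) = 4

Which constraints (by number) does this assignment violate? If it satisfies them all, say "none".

The assignment fails constraints 1, 4, 5.

C1: x8 + x4 + x5 = 2 + 9 + 6 = 17, not 18  ✘
C2: 6 / 3 = 2, so 3 divides 6  ✔
C3: x3 = 11, x2 = 4; 11 ≥ 4  ✔
C4: x3 + x5 = 11 + 6 = 17, not 18  ✘
C5: x2 − x6 = 4 − 12 = -8, not -10  ✘
C6: x3 = 11, and 11 ≠ 10  ✔
C7: x4 = 9 lies in [9, 10]  ✔
C8: min(12, 4) = 4  ✔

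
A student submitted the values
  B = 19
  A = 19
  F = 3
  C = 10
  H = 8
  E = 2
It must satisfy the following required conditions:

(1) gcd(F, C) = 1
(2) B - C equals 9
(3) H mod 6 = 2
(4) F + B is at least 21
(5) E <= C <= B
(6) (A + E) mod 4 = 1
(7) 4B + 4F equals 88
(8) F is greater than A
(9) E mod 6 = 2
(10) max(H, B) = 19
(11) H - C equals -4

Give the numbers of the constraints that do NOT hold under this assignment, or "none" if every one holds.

(1) gcd(3, 10) = 1 — holds.
(2) B - C = 19 - 10 = 9 — holds.
(3) 8 mod 6 = 2 — holds.
(4) F + B = 3 + 19 = 22; 22 ≥ 21 — holds.
(5) values 2 <= 10 <= 19 — holds.
(6) A + E = 21; 21 mod 4 = 1 — holds.
(7) 4B + 4F = 4(19) + 4(3) = 88 — holds.
(8) F = 3, A = 19; 3 ≤ 19 (want >) — fails.
(9) 2 mod 6 = 2 — holds.
(10) max(8, 19) = 19 — holds.
(11) H - C = 8 - 10 = -2, not -4 — fails.

No — constraints 8, 11 are not satisfied.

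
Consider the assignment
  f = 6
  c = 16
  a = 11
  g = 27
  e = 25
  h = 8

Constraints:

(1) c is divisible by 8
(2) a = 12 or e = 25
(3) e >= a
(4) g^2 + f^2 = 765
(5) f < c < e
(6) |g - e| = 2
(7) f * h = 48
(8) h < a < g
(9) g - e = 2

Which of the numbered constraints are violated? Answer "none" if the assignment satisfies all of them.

None — every constraint holds.

(1) 16 / 8 = 2, so 8 divides 16  OK
(2) a = 11 ≠ 12, but e = 25 = 25 (second disjunct)  OK
(3) e = 25, a = 11; 25 ≥ 11  OK
(4) g^2 + f^2 = 27^2 + 6^2 = 729 + 36 = 765  OK
(5) values 6 < 16 < 25  OK
(6) |27 - 25| = 2  OK
(7) f * h = 6 * 8 = 48  OK
(8) values 8 < 11 < 27  OK
(9) g - e = 27 - 25 = 2  OK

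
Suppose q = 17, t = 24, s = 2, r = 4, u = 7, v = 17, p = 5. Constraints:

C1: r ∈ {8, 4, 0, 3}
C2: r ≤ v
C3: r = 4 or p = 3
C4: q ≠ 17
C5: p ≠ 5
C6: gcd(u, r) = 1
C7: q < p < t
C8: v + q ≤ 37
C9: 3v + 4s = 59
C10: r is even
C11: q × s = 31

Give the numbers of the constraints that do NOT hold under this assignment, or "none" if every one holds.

C1: r = 4 is in {8, 4, 0, 3}  yes
C2: r = 4, v = 17; 4 ≤ 17  yes
C3: r = 4 = 4 (first disjunct)  yes
C4: q = 17, but 17 is required to differ  no
C5: p = 5, but 5 is required to differ  no
C6: gcd(7, 4) = 1  yes
C7: values 17, 5, 24; q = 17 is not < p = 5  no
C8: v + q = 17 + 17 = 34; 34 ≤ 37  yes
C9: 3v + 4s = 3(17) + 4(2) = 59  yes
C10: r = 4 is even  yes
C11: q × s = 17 × 2 = 34, not 31  no

No — constraints 4, 5, 7, and 11 are not satisfied.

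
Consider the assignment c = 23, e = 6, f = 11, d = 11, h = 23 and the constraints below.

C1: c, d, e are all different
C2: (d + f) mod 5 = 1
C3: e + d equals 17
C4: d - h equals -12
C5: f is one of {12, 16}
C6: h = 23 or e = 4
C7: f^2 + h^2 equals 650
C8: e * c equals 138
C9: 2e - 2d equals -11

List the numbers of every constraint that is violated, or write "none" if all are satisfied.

C1: values 23, 11, 6 are pairwise distinct — holds.
C2: d + f = 22; 22 mod 5 = 2, not 1 — fails.
C3: e + d = 6 + 11 = 17 — holds.
C4: d - h = 11 - 23 = -12 — holds.
C5: f = 11 is not in {12, 16} — fails.
C6: h = 23 = 23 (first disjunct) — holds.
C7: f^2 + h^2 = 11^2 + 23^2 = 121 + 529 = 650 — holds.
C8: e * c = 6 * 23 = 138 — holds.
C9: 2e - 2d = 2(6) - 2(11) = -10, not -11 — fails.

Constraints 2, 5, 9 do not hold.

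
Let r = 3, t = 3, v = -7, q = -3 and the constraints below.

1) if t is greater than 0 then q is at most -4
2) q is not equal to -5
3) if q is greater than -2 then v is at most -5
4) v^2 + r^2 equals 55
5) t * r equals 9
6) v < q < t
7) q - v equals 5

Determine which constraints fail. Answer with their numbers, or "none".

The assignment fails constraints 1, 4, 7.

1) t = 3 > 0, so we need q ≤ -4; but q = -3 > -4 — violated.
2) q = -3, and -3 ≠ -5 — satisfied.
3) q = -3, not > -2; antecedent false, conditional vacuously true — satisfied.
4) v^2 + r^2 = (-7)^2 + 3^2 = 49 + 9 = 58, not 55 — violated.
5) t * r = 3 * 3 = 9 — satisfied.
6) values -7 < -3 < 3 — satisfied.
7) q - v = -3 - (-7) = 4, not 5 — violated.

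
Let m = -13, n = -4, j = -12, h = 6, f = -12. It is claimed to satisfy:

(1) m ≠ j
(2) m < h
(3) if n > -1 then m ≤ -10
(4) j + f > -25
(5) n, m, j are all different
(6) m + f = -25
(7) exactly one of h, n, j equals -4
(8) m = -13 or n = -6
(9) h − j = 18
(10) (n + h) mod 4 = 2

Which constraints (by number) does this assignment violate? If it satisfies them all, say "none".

None — every constraint holds.

(1) m = -13, j = -12; distinct  holds
(2) m = -13, h = 6; -13 < 6  holds
(3) n = -4, not > -1; antecedent false, conditional vacuously true  holds
(4) j + f = -12 + (-12) = -24; -24 > -25  holds
(5) values -4, -13, -12 are pairwise distinct  holds
(6) m + f = -13 + (-12) = -25  holds
(7) h=6, n=-4, j=-12; 1 of them equals -4  holds
(8) m = -13 = -13 (first disjunct)  holds
(9) h − j = 6 − (-12) = 18  holds
(10) n + h = 2; 2 mod 4 = 2  holds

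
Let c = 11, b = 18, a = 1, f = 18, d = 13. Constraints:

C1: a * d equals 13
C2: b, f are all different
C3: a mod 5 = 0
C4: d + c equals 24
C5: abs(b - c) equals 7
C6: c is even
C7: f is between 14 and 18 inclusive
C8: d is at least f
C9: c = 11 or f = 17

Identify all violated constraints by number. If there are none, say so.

C1: a * d = 1 * 13 = 13  OK
C2: b = f = 18, not all different  FAIL
C3: 1 mod 5 = 1, not 0  FAIL
C4: d + c = 13 + 11 = 24  OK
C5: abs(18 - 11) = 7  OK
C6: c = 11 is odd  FAIL
C7: f = 18 lies in [14, 18]  OK
C8: d = 13, f = 18; 13 < 18 (want ≥)  FAIL
C9: c = 11 = 11 (first disjunct)  OK

Constraints 2, 3, 6, and 8 are violated.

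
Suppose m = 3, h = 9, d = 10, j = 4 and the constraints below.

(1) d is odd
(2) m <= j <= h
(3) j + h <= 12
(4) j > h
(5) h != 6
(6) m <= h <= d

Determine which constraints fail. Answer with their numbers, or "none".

The assignment fails constraints 1, 3, and 4.

(1) d = 10 is even — fails.
(2) values 3 <= 4 <= 9 — holds.
(3) j + h = 4 + 9 = 13; 13 > 12, bound 12 not met — fails.
(4) j = 4, h = 9; 4 ≤ 9 (want >) — fails.
(5) h = 9, and 9 ≠ 6 — holds.
(6) values 3 <= 9 <= 10 — holds.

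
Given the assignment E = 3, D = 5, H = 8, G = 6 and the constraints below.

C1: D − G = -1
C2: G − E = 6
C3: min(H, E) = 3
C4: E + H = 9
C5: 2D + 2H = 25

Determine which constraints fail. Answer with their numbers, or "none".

No — constraints 2, 4, 5 are not satisfied.

C1: D − G = 5 − 6 = -1 — holds.
C2: G − E = 6 − 3 = 3, not 6 — does not hold.
C3: min(8, 3) = 3 — holds.
C4: E + H = 3 + 8 = 11, not 9 — does not hold.
C5: 2D + 2H = 2(5) + 2(8) = 26, not 25 — does not hold.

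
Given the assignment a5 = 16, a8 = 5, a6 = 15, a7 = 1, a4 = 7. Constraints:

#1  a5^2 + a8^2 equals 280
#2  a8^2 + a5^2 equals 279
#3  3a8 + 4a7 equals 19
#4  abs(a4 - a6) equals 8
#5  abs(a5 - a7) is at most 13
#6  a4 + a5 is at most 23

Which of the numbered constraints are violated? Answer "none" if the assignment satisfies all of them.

Constraints 1, 2, 5 are violated.

#1 a5^2 + a8^2 = 16^2 + 5^2 = 256 + 25 = 281, not 280  ✘
#2 a8^2 + a5^2 = 5^2 + 16^2 = 25 + 256 = 281, not 279  ✘
#3 3a8 + 4a7 = 3(5) + 4(1) = 19  ✔
#4 abs(7 - 15) = 8  ✔
#5 abs(16 - 1) = 15; 15 > 13, exceeds bound 13  ✘
#6 a4 + a5 = 7 + 16 = 23; 23 ≤ 23  ✔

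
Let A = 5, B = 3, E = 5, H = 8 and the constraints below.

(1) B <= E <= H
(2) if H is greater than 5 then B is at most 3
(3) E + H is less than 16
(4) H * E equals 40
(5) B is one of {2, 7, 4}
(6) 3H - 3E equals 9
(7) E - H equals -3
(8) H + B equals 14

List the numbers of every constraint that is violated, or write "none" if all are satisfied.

Constraints 5 and 8 are violated.

(1) values 3 <= 5 <= 8  ✓
(2) H = 8 > 5, so we need B ≤ 3; B = 3 ≤ 3  ✓
(3) E + H = 5 + 8 = 13; 13 < 16  ✓
(4) H * E = 8 * 5 = 40  ✓
(5) B = 3 is not in {2, 7, 4}  ✗
(6) 3H - 3E = 3(8) - 3(5) = 9  ✓
(7) E - H = 5 - 8 = -3  ✓
(8) H + B = 8 + 3 = 11, not 14  ✗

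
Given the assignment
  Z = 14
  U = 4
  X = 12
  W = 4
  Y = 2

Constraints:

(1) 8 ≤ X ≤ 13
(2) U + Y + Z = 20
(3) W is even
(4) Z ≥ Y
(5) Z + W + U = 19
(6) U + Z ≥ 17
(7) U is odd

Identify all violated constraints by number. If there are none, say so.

The assignment fails constraints 5, 7.

(1) X = 12 lies in [8, 13]  holds
(2) U + Y + Z = 4 + 2 + 14 = 20  holds
(3) W = 4 is even  holds
(4) Z = 14, Y = 2; 14 ≥ 2  holds
(5) Z + W + U = 14 + 4 + 4 = 22, not 19  fails
(6) U + Z = 4 + 14 = 18; 18 ≥ 17  holds
(7) U = 4 is even  fails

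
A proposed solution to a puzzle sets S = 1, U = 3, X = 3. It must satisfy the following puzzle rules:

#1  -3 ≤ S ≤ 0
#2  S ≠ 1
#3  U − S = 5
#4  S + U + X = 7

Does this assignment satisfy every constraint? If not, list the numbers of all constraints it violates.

Violated: 1, 2, 3.

#1 S = 1 is outside [-3, 0]  FAIL
#2 S = 1, but 1 is required to differ  FAIL
#3 U − S = 3 − 1 = 2, not 5  FAIL
#4 S + U + X = 1 + 3 + 3 = 7  OK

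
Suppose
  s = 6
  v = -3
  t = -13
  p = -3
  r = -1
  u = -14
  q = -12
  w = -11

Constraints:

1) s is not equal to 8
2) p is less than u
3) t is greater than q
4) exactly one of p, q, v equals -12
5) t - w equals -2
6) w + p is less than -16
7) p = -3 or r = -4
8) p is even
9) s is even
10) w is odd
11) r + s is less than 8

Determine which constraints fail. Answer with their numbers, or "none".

Constraints 2, 3, 6, 8 are violated.

1) s = 6, and 6 ≠ 8 — holds.
2) p = -3, u = -14; -3 ≥ -14 (want <) — does not hold.
3) t = -13, q = -12; -13 ≤ -12 (want >) — does not hold.
4) p=-3, q=-12, v=-3; 1 of them equals -12 — holds.
5) t - w = -13 - (-11) = -2 — holds.
6) w + p = -11 + (-3) = -14; -14 ≥ -16, bound -16 not met — does not hold.
7) p = -3 = -3 (first disjunct) — holds.
8) p = -3 is odd — does not hold.
9) s = 6 is even — holds.
10) w = -11 is odd — holds.
11) r + s = -1 + 6 = 5; 5 < 8 — holds.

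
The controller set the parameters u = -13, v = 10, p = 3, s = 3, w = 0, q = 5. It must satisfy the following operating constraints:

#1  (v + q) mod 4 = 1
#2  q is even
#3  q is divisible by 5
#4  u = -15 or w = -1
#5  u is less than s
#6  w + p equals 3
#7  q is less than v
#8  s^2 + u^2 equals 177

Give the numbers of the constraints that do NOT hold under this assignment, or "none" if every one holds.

#1 v + q = 15; 15 mod 4 = 3, not 1 — fails.
#2 q = 5 is odd — fails.
#3 5 / 5 = 1, so 5 divides 5 — holds.
#4 u = -13 ≠ -15 and w = 0 ≠ -1; both disjuncts false — fails.
#5 u = -13, s = 3; -13 < 3 — holds.
#6 w + p = 0 + 3 = 3 — holds.
#7 q = 5, v = 10; 5 < 10 — holds.
#8 s^2 + u^2 = 3^2 + (-13)^2 = 9 + 169 = 178, not 177 — fails.

The assignment fails constraints 1, 2, 4, 8.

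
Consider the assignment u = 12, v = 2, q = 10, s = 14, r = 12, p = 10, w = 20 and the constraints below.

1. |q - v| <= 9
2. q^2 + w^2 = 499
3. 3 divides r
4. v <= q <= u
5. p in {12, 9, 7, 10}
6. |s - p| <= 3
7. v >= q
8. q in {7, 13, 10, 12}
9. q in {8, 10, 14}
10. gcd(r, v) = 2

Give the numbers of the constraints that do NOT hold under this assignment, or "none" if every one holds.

1. |10 - 2| = 8; 8 ≤ 9  ✔
2. q^2 + w^2 = 10^2 + 20^2 = 100 + 400 = 500, not 499  ✘
3. 12 / 3 = 4, so 3 divides 12  ✔
4. values 2 <= 10 <= 12  ✔
5. p = 10 is in {12, 9, 7, 10}  ✔
6. |14 - 10| = 4; 4 > 3, exceeds bound 3  ✘
7. v = 2, q = 10; 2 < 10 (want ≥)  ✘
8. q = 10 is in {7, 13, 10, 12}  ✔
9. q = 10 is in {8, 10, 14}  ✔
10. gcd(12, 2) = 2  ✔

Constraints 2, 6, and 7 do not hold.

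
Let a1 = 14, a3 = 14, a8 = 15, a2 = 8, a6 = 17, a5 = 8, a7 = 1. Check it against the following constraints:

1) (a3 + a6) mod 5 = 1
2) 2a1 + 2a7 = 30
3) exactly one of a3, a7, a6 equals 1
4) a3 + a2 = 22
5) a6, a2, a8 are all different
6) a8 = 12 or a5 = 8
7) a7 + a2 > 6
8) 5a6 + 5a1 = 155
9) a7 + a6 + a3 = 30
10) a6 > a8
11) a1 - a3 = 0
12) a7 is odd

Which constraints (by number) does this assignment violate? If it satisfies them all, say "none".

1) a3 + a6 = 31; 31 mod 5 = 1 — holds.
2) 2a1 + 2a7 = 2(14) + 2(1) = 30 — holds.
3) a3=14, a7=1, a6=17; 1 of them equals 1 — holds.
4) a3 + a2 = 14 + 8 = 22 — holds.
5) values 17, 8, 15 are pairwise distinct — holds.
6) a8 = 15 ≠ 12, but a5 = 8 = 8 (second disjunct) — holds.
7) a7 + a2 = 1 + 8 = 9; 9 > 6 — holds.
8) 5a6 + 5a1 = 5(17) + 5(14) = 155 — holds.
9) a7 + a6 + a3 = 1 + 17 + 14 = 32, not 30 — does not hold.
10) a6 = 17, a8 = 15; 17 > 15 — holds.
11) a1 - a3 = 14 - 14 = 0 — holds.
12) a7 = 1 is odd — holds.

The assignment fails constraint 9.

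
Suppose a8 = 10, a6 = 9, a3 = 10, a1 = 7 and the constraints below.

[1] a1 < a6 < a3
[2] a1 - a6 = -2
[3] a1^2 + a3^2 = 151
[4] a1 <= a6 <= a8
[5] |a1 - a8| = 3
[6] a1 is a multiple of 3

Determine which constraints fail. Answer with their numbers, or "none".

[1] values 7 < 9 < 10 — holds.
[2] a1 - a6 = 7 - 9 = -2 — holds.
[3] a1^2 + a3^2 = 7^2 + 10^2 = 49 + 100 = 149, not 151 — fails.
[4] values 7 <= 9 <= 10 — holds.
[5] |7 - 10| = 3 — holds.
[6] 7 = 3*2 + 1, so 3 does not divide 7 — fails.

Constraints 3 and 6 are violated.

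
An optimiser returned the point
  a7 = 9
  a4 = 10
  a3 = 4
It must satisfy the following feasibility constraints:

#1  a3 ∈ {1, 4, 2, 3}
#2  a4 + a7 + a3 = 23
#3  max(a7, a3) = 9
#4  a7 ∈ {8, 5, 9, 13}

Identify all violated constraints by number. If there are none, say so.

#1 a3 = 4 is in {1, 4, 2, 3} — holds.
#2 a4 + a7 + a3 = 10 + 9 + 4 = 23 — holds.
#3 max(9, 4) = 9 — holds.
#4 a7 = 9 is in {8, 5, 9, 13} — holds.

All constraints are satisfied.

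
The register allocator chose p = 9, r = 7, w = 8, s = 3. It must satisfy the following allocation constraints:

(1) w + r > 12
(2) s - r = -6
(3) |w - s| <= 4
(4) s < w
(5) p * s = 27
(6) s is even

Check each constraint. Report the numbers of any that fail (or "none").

Violated: 2, 3, 6.

(1) w + r = 8 + 7 = 15; 15 > 12 — satisfied.
(2) s - r = 3 - 7 = -4, not -6 — violated.
(3) |8 - 3| = 5; 5 > 4, exceeds bound 4 — violated.
(4) s = 3, w = 8; 3 < 8 — satisfied.
(5) p * s = 9 * 3 = 27 — satisfied.
(6) s = 3 is odd — violated.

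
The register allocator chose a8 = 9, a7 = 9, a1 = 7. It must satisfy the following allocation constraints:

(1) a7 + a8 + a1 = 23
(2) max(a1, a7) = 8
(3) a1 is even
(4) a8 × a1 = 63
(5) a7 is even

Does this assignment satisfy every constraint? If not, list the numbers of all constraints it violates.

Constraints 1, 2, 3, 5 do not hold.

(1) a7 + a8 + a1 = 9 + 9 + 7 = 25, not 23  ✘
(2) max(7, 9) = 9, not 8  ✘
(3) a1 = 7 is odd  ✘
(4) a8 × a1 = 9 × 7 = 63  ✔
(5) a7 = 9 is odd  ✘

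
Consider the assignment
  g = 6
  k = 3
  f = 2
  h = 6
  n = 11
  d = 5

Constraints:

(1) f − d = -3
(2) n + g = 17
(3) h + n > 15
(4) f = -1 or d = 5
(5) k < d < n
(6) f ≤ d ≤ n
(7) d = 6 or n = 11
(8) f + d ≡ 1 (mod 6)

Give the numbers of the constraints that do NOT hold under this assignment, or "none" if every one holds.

All constraints are satisfied.

(1) f − d = 2 − 5 = -3  true
(2) n + g = 11 + 6 = 17  true
(3) h + n = 6 + 11 = 17; 17 > 15  true
(4) f = 2 ≠ -1, but d = 5 = 5 (second disjunct)  true
(5) values 3 < 5 < 11  true
(6) values 2 ≤ 5 ≤ 11  true
(7) d = 5 ≠ 6, but n = 11 = 11 (second disjunct)  true
(8) f + d = 7; 7 mod 6 = 1  true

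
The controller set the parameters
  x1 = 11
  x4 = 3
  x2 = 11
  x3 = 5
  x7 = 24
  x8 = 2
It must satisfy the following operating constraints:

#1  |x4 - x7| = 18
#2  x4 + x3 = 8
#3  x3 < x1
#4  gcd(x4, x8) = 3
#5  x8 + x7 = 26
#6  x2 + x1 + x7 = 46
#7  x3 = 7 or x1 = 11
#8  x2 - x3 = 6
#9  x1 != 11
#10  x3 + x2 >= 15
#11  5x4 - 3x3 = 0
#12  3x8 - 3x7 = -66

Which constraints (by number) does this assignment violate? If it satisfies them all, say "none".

Constraints 1, 4, 9 are violated.

#1 |3 - 24| = 21, not 18  no
#2 x4 + x3 = 3 + 5 = 8  yes
#3 x3 = 5, x1 = 11; 5 < 11  yes
#4 gcd(3, 2) = 1, not 3  no
#5 x8 + x7 = 2 + 24 = 26  yes
#6 x2 + x1 + x7 = 11 + 11 + 24 = 46  yes
#7 x3 = 5 ≠ 7, but x1 = 11 = 11 (second disjunct)  yes
#8 x2 - x3 = 11 - 5 = 6  yes
#9 x1 = 11, but 11 is required to differ  no
#10 x3 + x2 = 5 + 11 = 16; 16 ≥ 15  yes
#11 5x4 - 3x3 = 5(3) - 3(5) = 0  yes
#12 3x8 - 3x7 = 3(2) - 3(24) = -66  yes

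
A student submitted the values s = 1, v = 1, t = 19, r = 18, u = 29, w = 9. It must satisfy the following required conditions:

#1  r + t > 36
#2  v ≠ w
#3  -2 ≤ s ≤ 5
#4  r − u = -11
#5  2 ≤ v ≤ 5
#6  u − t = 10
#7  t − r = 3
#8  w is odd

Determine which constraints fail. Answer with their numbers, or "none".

#1 r + t = 18 + 19 = 37; 37 > 36 — holds.
#2 v = 1, w = 9; distinct — holds.
#3 s = 1 lies in [-2, 5] — holds.
#4 r − u = 18 − 29 = -11 — holds.
#5 v = 1 is outside [2, 5] — fails.
#6 u − t = 29 − 19 = 10 — holds.
#7 t − r = 19 − 18 = 1, not 3 — fails.
#8 w = 9 is odd — holds.

No — constraints 5, 7 are not satisfied.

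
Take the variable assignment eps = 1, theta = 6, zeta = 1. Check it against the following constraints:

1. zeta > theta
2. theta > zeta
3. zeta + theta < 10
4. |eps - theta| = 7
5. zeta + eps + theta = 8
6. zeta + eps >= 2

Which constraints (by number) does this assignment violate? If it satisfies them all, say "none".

Constraints 1, 4 are violated.

1. zeta = 1, theta = 6; 1 ≤ 6 (want >) — violated.
2. theta = 6, zeta = 1; 6 > 1 — OK.
3. zeta + theta = 1 + 6 = 7; 7 < 10 — OK.
4. |1 - 6| = 5, not 7 — violated.
5. zeta + eps + theta = 1 + 1 + 6 = 8 — OK.
6. zeta + eps = 1 + 1 = 2; 2 ≥ 2 — OK.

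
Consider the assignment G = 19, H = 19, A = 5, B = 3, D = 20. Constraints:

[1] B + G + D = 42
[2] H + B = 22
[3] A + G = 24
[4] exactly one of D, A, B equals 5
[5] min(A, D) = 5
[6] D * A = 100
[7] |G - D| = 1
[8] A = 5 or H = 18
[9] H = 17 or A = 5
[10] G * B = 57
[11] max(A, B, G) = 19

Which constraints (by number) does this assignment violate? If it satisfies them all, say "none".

The assignment satisfies every constraint.

[1] B + G + D = 3 + 19 + 20 = 42  ✔
[2] H + B = 19 + 3 = 22  ✔
[3] A + G = 5 + 19 = 24  ✔
[4] D=20, A=5, B=3; 1 of them equals 5  ✔
[5] min(5, 20) = 5  ✔
[6] D * A = 20 * 5 = 100  ✔
[7] |19 - 20| = 1  ✔
[8] A = 5 = 5 (first disjunct)  ✔
[9] H = 19 ≠ 17, but A = 5 = 5 (second disjunct)  ✔
[10] G * B = 19 * 3 = 57  ✔
[11] max(5, 3, 19) = 19  ✔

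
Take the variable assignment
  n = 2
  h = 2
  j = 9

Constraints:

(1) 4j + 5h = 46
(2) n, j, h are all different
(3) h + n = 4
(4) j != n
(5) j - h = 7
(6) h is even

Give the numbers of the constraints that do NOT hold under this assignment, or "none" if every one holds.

Violated: 2.

(1) 4j + 5h = 4(9) + 5(2) = 46 — holds.
(2) n = h = 2, not all different — does not hold.
(3) h + n = 2 + 2 = 4 — holds.
(4) j = 9, n = 2; distinct — holds.
(5) j - h = 9 - 2 = 7 — holds.
(6) h = 2 is even — holds.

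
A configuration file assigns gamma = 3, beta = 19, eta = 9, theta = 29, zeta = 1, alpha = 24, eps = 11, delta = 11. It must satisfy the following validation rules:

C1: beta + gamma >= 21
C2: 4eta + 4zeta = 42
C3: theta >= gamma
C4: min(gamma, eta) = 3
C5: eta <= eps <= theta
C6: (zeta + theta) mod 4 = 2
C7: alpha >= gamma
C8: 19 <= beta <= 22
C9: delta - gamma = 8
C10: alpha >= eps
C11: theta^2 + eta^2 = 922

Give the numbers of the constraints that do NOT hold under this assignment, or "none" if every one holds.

Violated: 2.

C1: beta + gamma = 19 + 3 = 22; 22 ≥ 21  ✓
C2: 4eta + 4zeta = 4(9) + 4(1) = 40, not 42  ✗
C3: theta = 29, gamma = 3; 29 ≥ 3  ✓
C4: min(3, 9) = 3  ✓
C5: values 9 <= 11 <= 29  ✓
C6: zeta + theta = 30; 30 mod 4 = 2  ✓
C7: alpha = 24, gamma = 3; 24 ≥ 3  ✓
C8: beta = 19 lies in [19, 22]  ✓
C9: delta - gamma = 11 - 3 = 8  ✓
C10: alpha = 24, eps = 11; 24 ≥ 11  ✓
C11: theta^2 + eta^2 = 29^2 + 9^2 = 841 + 81 = 922  ✓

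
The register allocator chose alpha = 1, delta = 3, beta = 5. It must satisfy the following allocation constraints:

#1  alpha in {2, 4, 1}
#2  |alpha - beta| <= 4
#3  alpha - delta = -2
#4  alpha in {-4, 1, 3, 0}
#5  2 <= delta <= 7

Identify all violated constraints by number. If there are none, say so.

#1 alpha = 1 is in {2, 4, 1} — holds.
#2 |1 - 5| = 4; 4 ≤ 4 — holds.
#3 alpha - delta = 1 - 3 = -2 — holds.
#4 alpha = 1 is in {-4, 1, 3, 0} — holds.
#5 delta = 3 lies in [2, 7] — holds.

None — every constraint holds.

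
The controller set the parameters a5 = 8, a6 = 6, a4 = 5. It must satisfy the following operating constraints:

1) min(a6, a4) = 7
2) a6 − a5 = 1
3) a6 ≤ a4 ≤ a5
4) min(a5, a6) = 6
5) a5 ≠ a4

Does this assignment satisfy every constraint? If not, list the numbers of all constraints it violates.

Violated: 1, 2, and 3.

1) min(6, 5) = 5, not 7 — fails.
2) a6 − a5 = 6 − 8 = -2, not 1 — fails.
3) values 6, 5, 8; a6 = 6 is not ≤ a4 = 5 — fails.
4) min(8, 6) = 6 — holds.
5) a5 = 8, a4 = 5; distinct — holds.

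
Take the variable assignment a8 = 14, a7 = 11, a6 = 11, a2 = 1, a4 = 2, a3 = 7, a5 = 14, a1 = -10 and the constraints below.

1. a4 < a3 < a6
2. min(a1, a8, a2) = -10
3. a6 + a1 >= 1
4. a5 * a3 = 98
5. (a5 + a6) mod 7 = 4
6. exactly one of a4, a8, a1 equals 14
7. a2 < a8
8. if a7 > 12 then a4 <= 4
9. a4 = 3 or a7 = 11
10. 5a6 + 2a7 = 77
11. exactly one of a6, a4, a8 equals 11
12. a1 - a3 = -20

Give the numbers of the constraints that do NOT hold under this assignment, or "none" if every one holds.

1. values 2 < 7 < 11 — holds.
2. min(-10, 14, 1) = -10 — holds.
3. a6 + a1 = 11 + (-10) = 1; 1 ≥ 1 — holds.
4. a5 * a3 = 14 * 7 = 98 — holds.
5. a5 + a6 = 25; 25 mod 7 = 4 — holds.
6. a4=2, a8=14, a1=-10; 1 of them equals 14 — holds.
7. a2 = 1, a8 = 14; 1 < 14 — holds.
8. a7 = 11, not > 12; antecedent false, conditional vacuously true — holds.
9. a4 = 2 ≠ 3, but a7 = 11 = 11 (second disjunct) — holds.
10. 5a6 + 2a7 = 5(11) + 2(11) = 77 — holds.
11. a6=11, a4=2, a8=14; 1 of them equals 11 — holds.
12. a1 - a3 = -10 - 7 = -17, not -20 — does not hold.

The assignment fails constraint 12.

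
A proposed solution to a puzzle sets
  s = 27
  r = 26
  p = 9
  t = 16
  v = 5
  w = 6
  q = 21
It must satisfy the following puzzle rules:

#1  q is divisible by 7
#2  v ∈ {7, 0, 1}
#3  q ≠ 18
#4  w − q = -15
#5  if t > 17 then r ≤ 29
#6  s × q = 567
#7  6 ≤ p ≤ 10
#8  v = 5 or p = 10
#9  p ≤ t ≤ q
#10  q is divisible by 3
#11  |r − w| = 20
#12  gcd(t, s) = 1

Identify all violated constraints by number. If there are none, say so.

#1 21 / 7 = 3, so 7 divides 21  OK
#2 v = 5 is not in {7, 0, 1}  FAIL
#3 q = 21, and 21 ≠ 18  OK
#4 w − q = 6 − 21 = -15  OK
#5 t = 16, not > 17; antecedent false, conditional vacuously true  OK
#6 s × q = 27 × 21 = 567  OK
#7 p = 9 lies in [6, 10]  OK
#8 v = 5 = 5 (first disjunct)  OK
#9 values 9 ≤ 16 ≤ 21  OK
#10 21 / 3 = 7, so 3 divides 21  OK
#11 |26 − 6| = 20  OK
#12 gcd(16, 27) = 1  OK

Constraint 2 is violated.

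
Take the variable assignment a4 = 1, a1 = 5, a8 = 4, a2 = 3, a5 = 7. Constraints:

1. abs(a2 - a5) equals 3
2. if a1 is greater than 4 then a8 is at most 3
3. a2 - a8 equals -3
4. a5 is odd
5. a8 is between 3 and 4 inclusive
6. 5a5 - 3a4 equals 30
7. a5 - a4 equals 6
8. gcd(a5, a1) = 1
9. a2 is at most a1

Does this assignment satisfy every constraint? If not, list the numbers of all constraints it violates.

Constraints 1, 2, 3, and 6 do not hold.

1. abs(3 - 7) = 4, not 3 — fails.
2. a1 = 5 > 4, so we need a8 ≤ 3; but a8 = 4 > 3 — fails.
3. a2 - a8 = 3 - 4 = -1, not -3 — fails.
4. a5 = 7 is odd — holds.
5. a8 = 4 lies in [3, 4] — holds.
6. 5a5 - 3a4 = 5(7) - 3(1) = 32, not 30 — fails.
7. a5 - a4 = 7 - 1 = 6 — holds.
8. gcd(7, 5) = 1 — holds.
9. a2 = 3, a1 = 5; 3 ≤ 5 — holds.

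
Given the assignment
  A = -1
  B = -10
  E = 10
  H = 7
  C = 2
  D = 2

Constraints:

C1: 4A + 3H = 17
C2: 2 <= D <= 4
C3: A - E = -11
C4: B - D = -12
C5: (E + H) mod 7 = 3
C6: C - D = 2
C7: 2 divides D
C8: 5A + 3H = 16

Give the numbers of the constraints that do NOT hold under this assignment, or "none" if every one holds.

C1: 4A + 3H = 4(-1) + 3(7) = 17  true
C2: D = 2 lies in [2, 4]  true
C3: A - E = -1 - 10 = -11  true
C4: B - D = -10 - 2 = -12  true
C5: E + H = 17; 17 mod 7 = 3  true
C6: C - D = 2 - 2 = 0, not 2  false
C7: 2 / 2 = 1, so 2 divides 2  true
C8: 5A + 3H = 5(-1) + 3(7) = 16  true

Constraint 6 is violated.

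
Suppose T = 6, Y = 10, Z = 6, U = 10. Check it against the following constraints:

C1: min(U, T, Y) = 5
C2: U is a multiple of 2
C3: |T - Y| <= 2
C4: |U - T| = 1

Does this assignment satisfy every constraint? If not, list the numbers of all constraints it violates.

C1: min(10, 6, 10) = 6, not 5  ✘
C2: 10 / 2 = 5, so 2 divides 10  ✔
C3: |6 - 10| = 4; 4 > 2, exceeds bound 2  ✘
C4: |10 - 6| = 4, not 1  ✘

No — constraints 1, 3, and 4 are not satisfied.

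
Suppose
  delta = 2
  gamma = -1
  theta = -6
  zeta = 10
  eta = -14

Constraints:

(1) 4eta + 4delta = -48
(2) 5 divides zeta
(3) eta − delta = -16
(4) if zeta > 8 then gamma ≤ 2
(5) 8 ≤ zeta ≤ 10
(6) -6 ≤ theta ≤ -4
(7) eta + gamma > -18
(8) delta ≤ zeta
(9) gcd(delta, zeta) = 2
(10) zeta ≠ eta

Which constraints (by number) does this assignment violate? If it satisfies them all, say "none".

(1) 4eta + 4delta = 4(-14) + 4(2) = -48 — OK.
(2) 10 / 5 = 2, so 5 divides 10 — OK.
(3) eta − delta = -14 − 2 = -16 — OK.
(4) zeta = 10 > 8, so we need gamma ≤ 2; gamma = -1 ≤ 2 — OK.
(5) zeta = 10 lies in [8, 10] — OK.
(6) theta = -6 lies in [-6, -4] — OK.
(7) eta + gamma = -14 + (-1) = -15; -15 > -18 — OK.
(8) delta = 2, zeta = 10; 2 ≤ 10 — OK.
(9) gcd(2, 10) = 2 — OK.
(10) zeta = 10, eta = -14; distinct — OK.

All constraints are satisfied.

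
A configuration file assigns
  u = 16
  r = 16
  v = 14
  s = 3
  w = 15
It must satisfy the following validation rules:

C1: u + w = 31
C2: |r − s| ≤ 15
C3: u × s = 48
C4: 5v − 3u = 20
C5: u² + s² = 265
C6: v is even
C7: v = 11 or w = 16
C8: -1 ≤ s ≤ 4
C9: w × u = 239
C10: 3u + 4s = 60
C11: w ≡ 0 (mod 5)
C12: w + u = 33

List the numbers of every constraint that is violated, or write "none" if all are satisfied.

C1: u + w = 16 + 15 = 31  yes
C2: |16 − 3| = 13; 13 ≤ 15  yes
C3: u × s = 16 × 3 = 48  yes
C4: 5v − 3u = 5(14) − 3(16) = 22, not 20  no
C5: u² + s² = 16² + 3² = 256 + 9 = 265  yes
C6: v = 14 is even  yes
C7: v = 14 ≠ 11 and w = 15 ≠ 16; both disjuncts false  no
C8: s = 3 lies in [-1, 4]  yes
C9: w × u = 15 × 16 = 240, not 239  no
C10: 3u + 4s = 3(16) + 4(3) = 60  yes
C11: 15 mod 5 = 0  yes
C12: w + u = 15 + 16 = 31, not 33  no

Constraints 4, 7, 9, and 12 do not hold.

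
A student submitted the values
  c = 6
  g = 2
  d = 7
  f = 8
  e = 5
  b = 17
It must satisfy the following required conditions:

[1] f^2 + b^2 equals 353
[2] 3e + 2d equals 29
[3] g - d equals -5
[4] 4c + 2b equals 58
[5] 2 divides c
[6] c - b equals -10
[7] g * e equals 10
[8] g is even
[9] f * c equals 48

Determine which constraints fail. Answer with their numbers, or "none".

[1] f^2 + b^2 = 8^2 + 17^2 = 64 + 289 = 353  holds
[2] 3e + 2d = 3(5) + 2(7) = 29  holds
[3] g - d = 2 - 7 = -5  holds
[4] 4c + 2b = 4(6) + 2(17) = 58  holds
[5] 6 / 2 = 3, so 2 divides 6  holds
[6] c - b = 6 - 17 = -11, not -10  fails
[7] g * e = 2 * 5 = 10  holds
[8] g = 2 is even  holds
[9] f * c = 8 * 6 = 48  holds

Constraint 6 does not hold.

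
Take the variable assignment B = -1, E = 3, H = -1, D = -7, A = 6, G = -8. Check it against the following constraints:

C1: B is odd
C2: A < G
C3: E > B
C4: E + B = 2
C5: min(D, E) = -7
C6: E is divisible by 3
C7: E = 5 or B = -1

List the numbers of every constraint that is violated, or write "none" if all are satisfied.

C1: B = -1 is odd  ✓
C2: A = 6, G = -8; 6 ≥ -8 (want <)  ✗
C3: E = 3, B = -1; 3 > -1  ✓
C4: E + B = 3 + (-1) = 2  ✓
C5: min(-7, 3) = -7  ✓
C6: 3 / 3 = 1, so 3 divides 3  ✓
C7: E = 3 ≠ 5, but B = -1 = -1 (second disjunct)  ✓

Constraint 2 does not hold.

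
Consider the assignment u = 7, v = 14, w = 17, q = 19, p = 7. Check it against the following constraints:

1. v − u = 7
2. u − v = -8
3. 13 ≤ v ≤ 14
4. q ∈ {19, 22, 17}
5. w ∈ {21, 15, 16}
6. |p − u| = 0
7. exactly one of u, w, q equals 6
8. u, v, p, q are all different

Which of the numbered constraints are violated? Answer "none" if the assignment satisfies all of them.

1. v − u = 14 − 7 = 7 — OK.
2. u − v = 7 − 14 = -7, not -8 — violated.
3. v = 14 lies in [13, 14] — OK.
4. q = 19 is in {19, 22, 17} — OK.
5. w = 17 is not in {21, 15, 16} — violated.
6. |7 − 7| = 0 — OK.
7. u=7, w=17, q=19; 0 of them equal 6, not exactly one — violated.
8. u = p = 7, not all different — violated.

The assignment fails constraints 2, 5, 7, 8.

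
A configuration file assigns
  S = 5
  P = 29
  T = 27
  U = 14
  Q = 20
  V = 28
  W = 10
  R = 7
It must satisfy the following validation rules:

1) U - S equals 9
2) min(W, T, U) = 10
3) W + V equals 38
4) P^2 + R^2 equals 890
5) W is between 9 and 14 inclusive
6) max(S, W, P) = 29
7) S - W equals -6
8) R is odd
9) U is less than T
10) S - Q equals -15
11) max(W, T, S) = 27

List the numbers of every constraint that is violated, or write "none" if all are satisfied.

The assignment fails constraint 7.

1) U - S = 14 - 5 = 9  ✔
2) min(10, 27, 14) = 10  ✔
3) W + V = 10 + 28 = 38  ✔
4) P^2 + R^2 = 29^2 + 7^2 = 841 + 49 = 890  ✔
5) W = 10 lies in [9, 14]  ✔
6) max(5, 10, 29) = 29  ✔
7) S - W = 5 - 10 = -5, not -6  ✘
8) R = 7 is odd  ✔
9) U = 14, T = 27; 14 < 27  ✔
10) S - Q = 5 - 20 = -15  ✔
11) max(10, 27, 5) = 27  ✔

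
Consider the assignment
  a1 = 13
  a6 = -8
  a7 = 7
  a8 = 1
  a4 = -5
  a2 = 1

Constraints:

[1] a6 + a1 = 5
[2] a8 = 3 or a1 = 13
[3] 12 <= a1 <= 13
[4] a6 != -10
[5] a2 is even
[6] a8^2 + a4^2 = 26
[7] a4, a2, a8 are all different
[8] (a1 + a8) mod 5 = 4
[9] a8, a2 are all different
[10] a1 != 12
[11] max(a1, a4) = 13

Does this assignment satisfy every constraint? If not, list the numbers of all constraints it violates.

[1] a6 + a1 = -8 + 13 = 5 — holds.
[2] a8 = 1 ≠ 3, but a1 = 13 = 13 (second disjunct) — holds.
[3] a1 = 13 lies in [12, 13] — holds.
[4] a6 = -8, and -8 ≠ -10 — holds.
[5] a2 = 1 is odd — does not hold.
[6] a8^2 + a4^2 = 1^2 + (-5)^2 = 1 + 25 = 26 — holds.
[7] a2 = a8 = 1, not all different — does not hold.
[8] a1 + a8 = 14; 14 mod 5 = 4 — holds.
[9] a8 = a2 = 1, not all different — does not hold.
[10] a1 = 13, and 13 ≠ 12 — holds.
[11] max(13, -5) = 13 — holds.

Constraints 5, 7, and 9 do not hold.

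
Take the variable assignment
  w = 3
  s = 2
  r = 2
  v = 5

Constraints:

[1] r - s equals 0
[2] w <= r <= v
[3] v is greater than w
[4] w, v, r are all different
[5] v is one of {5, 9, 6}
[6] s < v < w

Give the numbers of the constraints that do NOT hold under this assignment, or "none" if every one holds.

[1] r - s = 2 - 2 = 0 — OK.
[2] values 3, 2, 5; w = 3 is not <= r = 2 — violated.
[3] v = 5, w = 3; 5 > 3 — OK.
[4] values 3, 5, 2 are pairwise distinct — OK.
[5] v = 5 is in {5, 9, 6} — OK.
[6] values 2, 5, 3; v = 5 is not < w = 3 — violated.

Constraints 2 and 6 are violated.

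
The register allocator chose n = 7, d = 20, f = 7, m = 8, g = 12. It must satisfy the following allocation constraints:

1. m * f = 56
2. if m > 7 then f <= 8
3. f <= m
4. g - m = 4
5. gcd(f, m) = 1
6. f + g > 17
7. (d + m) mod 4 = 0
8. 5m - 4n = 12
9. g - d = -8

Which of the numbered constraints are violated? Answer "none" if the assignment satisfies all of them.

1. m * f = 8 * 7 = 56 — satisfied.
2. m = 8 > 7, so we need f ≤ 8; f = 7 ≤ 8 — satisfied.
3. f = 7, m = 8; 7 ≤ 8 — satisfied.
4. g - m = 12 - 8 = 4 — satisfied.
5. gcd(7, 8) = 1 — satisfied.
6. f + g = 7 + 12 = 19; 19 > 17 — satisfied.
7. d + m = 28; 28 mod 4 = 0 — satisfied.
8. 5m - 4n = 5(8) - 4(7) = 12 — satisfied.
9. g - d = 12 - 20 = -8 — satisfied.

The assignment satisfies every constraint.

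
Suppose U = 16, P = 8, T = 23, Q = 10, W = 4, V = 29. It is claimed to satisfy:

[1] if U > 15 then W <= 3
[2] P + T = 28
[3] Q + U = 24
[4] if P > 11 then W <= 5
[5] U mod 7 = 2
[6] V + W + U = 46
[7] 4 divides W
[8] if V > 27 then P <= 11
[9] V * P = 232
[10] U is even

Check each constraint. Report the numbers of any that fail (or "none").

The assignment fails constraints 1, 2, 3, and 6.

[1] U = 16 > 15, so we need W ≤ 3; but W = 4 > 3 — violated.
[2] P + T = 8 + 23 = 31, not 28 — violated.
[3] Q + U = 10 + 16 = 26, not 24 — violated.
[4] P = 8, not > 11; antecedent false, conditional vacuously true — satisfied.
[5] 16 mod 7 = 2 — satisfied.
[6] V + W + U = 29 + 4 + 16 = 49, not 46 — violated.
[7] 4 / 4 = 1, so 4 divides 4 — satisfied.
[8] V = 29 > 27, so we need P ≤ 11; P = 8 ≤ 11 — satisfied.
[9] V * P = 29 * 8 = 232 — satisfied.
[10] U = 16 is even — satisfied.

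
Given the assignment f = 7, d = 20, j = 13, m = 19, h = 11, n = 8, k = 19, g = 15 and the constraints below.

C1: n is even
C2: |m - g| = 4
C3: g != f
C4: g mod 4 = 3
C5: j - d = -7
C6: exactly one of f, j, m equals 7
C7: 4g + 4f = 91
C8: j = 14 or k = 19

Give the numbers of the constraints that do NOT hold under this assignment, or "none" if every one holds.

C1: n = 8 is even — OK.
C2: |19 - 15| = 4 — OK.
C3: g = 15, f = 7; distinct — OK.
C4: 15 mod 4 = 3 — OK.
C5: j - d = 13 - 20 = -7 — OK.
C6: f=7, j=13, m=19; 1 of them equals 7 — OK.
C7: 4g + 4f = 4(15) + 4(7) = 88, not 91 — violated.
C8: j = 13 ≠ 14, but k = 19 = 19 (second disjunct) — OK.

Constraint 7 is violated.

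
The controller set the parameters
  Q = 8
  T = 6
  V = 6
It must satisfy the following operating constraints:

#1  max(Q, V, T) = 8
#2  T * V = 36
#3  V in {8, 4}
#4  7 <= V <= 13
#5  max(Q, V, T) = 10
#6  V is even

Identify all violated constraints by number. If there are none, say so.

#1 max(8, 6, 6) = 8 — holds.
#2 T * V = 6 * 6 = 36 — holds.
#3 V = 6 is not in {8, 4} — fails.
#4 V = 6 is outside [7, 13] — fails.
#5 max(8, 6, 6) = 8, not 10 — fails.
#6 V = 6 is even — holds.

Constraints 3, 4, 5 are violated.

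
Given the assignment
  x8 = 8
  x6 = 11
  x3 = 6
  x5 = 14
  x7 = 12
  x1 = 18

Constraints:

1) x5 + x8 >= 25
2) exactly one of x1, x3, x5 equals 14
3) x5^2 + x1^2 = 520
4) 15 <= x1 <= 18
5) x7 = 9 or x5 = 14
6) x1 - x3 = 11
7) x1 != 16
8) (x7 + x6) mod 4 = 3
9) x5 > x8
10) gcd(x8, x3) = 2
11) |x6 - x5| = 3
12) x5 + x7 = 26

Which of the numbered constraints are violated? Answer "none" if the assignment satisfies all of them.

1) x5 + x8 = 14 + 8 = 22; 22 < 25, bound 25 not met — fails.
2) x1=18, x3=6, x5=14; 1 of them equals 14 — holds.
3) x5^2 + x1^2 = 14^2 + 18^2 = 196 + 324 = 520 — holds.
4) x1 = 18 lies in [15, 18] — holds.
5) x7 = 12 ≠ 9, but x5 = 14 = 14 (second disjunct) — holds.
6) x1 - x3 = 18 - 6 = 12, not 11 — fails.
7) x1 = 18, and 18 ≠ 16 — holds.
8) x7 + x6 = 23; 23 mod 4 = 3 — holds.
9) x5 = 14, x8 = 8; 14 > 8 — holds.
10) gcd(8, 6) = 2 — holds.
11) |11 - 14| = 3 — holds.
12) x5 + x7 = 14 + 12 = 26 — holds.

No — constraints 1 and 6 are not satisfied.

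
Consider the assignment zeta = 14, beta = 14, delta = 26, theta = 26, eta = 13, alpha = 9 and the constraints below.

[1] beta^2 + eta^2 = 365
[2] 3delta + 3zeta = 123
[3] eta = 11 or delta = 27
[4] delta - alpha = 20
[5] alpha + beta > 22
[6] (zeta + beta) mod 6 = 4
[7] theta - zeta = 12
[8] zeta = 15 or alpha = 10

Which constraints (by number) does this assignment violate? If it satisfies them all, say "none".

Violated: 2, 3, 4, and 8.

[1] beta^2 + eta^2 = 14^2 + 13^2 = 196 + 169 = 365  holds
[2] 3delta + 3zeta = 3(26) + 3(14) = 120, not 123  fails
[3] eta = 13 ≠ 11 and delta = 26 ≠ 27; both disjuncts false  fails
[4] delta - alpha = 26 - 9 = 17, not 20  fails
[5] alpha + beta = 9 + 14 = 23; 23 > 22  holds
[6] zeta + beta = 28; 28 mod 6 = 4  holds
[7] theta - zeta = 26 - 14 = 12  holds
[8] zeta = 14 ≠ 15 and alpha = 9 ≠ 10; both disjuncts false  fails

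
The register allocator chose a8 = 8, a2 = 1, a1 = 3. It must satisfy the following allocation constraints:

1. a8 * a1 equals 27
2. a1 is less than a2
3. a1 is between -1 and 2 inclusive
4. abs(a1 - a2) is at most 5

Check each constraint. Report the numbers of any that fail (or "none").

The assignment fails constraints 1, 2, and 3.

1. a8 * a1 = 8 * 3 = 24, not 27 — does not hold.
2. a1 = 3, a2 = 1; 3 ≥ 1 (want <) — does not hold.
3. a1 = 3 is outside [-1, 2] — does not hold.
4. abs(3 - 1) = 2; 2 ≤ 5 — holds.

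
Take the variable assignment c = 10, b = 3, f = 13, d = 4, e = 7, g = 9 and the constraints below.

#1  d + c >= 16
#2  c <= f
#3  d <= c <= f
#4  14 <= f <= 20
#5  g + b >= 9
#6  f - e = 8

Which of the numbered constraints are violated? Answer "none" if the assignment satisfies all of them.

Constraints 1, 4, and 6 are violated.

#1 d + c = 4 + 10 = 14; 14 < 16, bound 16 not met — violated.
#2 c = 10, f = 13; 10 ≤ 13 — OK.
#3 values 4 <= 10 <= 13 — OK.
#4 f = 13 is outside [14, 20] — violated.
#5 g + b = 9 + 3 = 12; 12 ≥ 9 — OK.
#6 f - e = 13 - 7 = 6, not 8 — violated.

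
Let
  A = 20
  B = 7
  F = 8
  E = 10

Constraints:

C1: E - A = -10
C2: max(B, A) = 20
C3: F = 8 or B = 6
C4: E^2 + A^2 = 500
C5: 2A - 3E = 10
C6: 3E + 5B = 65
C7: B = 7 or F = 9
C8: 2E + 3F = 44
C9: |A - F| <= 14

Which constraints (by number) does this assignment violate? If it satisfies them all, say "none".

The assignment satisfies every constraint.

C1: E - A = 10 - 20 = -10  ✓
C2: max(7, 20) = 20  ✓
C3: F = 8 = 8 (first disjunct)  ✓
C4: E^2 + A^2 = 10^2 + 20^2 = 100 + 400 = 500  ✓
C5: 2A - 3E = 2(20) - 3(10) = 10  ✓
C6: 3E + 5B = 3(10) + 5(7) = 65  ✓
C7: B = 7 = 7 (first disjunct)  ✓
C8: 2E + 3F = 2(10) + 3(8) = 44  ✓
C9: |20 - 8| = 12; 12 ≤ 14  ✓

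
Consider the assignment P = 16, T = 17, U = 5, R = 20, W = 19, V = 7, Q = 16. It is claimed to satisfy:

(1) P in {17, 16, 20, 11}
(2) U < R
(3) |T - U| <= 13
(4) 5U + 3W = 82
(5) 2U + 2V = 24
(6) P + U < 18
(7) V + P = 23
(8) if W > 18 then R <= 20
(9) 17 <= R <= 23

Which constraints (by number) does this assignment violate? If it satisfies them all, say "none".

(1) P = 16 is in {17, 16, 20, 11}  true
(2) U = 5, R = 20; 5 < 20  true
(3) |17 - 5| = 12; 12 ≤ 13  true
(4) 5U + 3W = 5(5) + 3(19) = 82  true
(5) 2U + 2V = 2(5) + 2(7) = 24  true
(6) P + U = 16 + 5 = 21; 21 ≥ 18, bound 18 not met  false
(7) V + P = 7 + 16 = 23  true
(8) W = 19 > 18, so we need R ≤ 20; R = 20 ≤ 20  true
(9) R = 20 lies in [17, 23]  true

Constraint 6 does not hold.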